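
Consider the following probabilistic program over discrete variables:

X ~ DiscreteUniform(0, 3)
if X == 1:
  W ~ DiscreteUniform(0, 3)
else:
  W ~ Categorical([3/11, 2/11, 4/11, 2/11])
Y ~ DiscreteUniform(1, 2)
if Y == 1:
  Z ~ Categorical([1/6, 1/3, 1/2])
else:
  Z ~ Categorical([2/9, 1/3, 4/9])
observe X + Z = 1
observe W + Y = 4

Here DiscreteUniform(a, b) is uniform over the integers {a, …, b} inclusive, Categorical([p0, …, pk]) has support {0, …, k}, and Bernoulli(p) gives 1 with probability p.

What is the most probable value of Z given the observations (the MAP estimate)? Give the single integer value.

argmax_v P(Z = v | obs) = 1

Enumerate traces; 4 have nonzero weight after conditioning:
  (X=0, W=2, Y=2, Z=1) weight 1/66
  (X=0, W=3, Y=1, Z=1) weight 1/132
  (X=1, W=2, Y=2, Z=0) weight 1/144
  (X=1, W=3, Y=1, Z=0) weight 1/192
Group by Z:
  weight(Z=0) = 7/576
  weight(Z=1) = 1/44
Total weight = 7/576 + 1/44 = 221/6336
P(Z=0 | obs) = 7/576 / 221/6336 = 77/221
P(Z=1 | obs) = 1/44 / 221/6336 = 144/221
argmax = 1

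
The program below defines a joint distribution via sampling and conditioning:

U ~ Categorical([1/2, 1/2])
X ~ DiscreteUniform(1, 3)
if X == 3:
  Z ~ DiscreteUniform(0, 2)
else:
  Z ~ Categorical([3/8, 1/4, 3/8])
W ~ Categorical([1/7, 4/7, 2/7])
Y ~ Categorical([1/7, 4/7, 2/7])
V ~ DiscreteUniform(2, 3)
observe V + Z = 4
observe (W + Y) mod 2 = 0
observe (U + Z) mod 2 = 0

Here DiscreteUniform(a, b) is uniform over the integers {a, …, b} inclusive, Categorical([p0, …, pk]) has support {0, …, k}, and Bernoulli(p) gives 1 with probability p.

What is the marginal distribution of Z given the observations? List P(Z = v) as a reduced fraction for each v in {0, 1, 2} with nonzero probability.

Enumerate traces; 30 have nonzero weight after conditioning:
  (U=0, X=1, Z=2, W=0, Y=0, V=2) weight 1/1568
  (U=0, X=1, Z=2, W=0, Y=2, V=2) weight 1/784
  (U=0, X=1, Z=2, W=1, Y=1, V=2) weight 1/98
  (U=0, X=1, Z=2, W=2, Y=0, V=2) weight 1/784
  (U=0, X=1, Z=2, W=2, Y=2, V=2) weight 1/392
  (U=0, X=2, Z=2, W=0, Y=0, V=2) weight 1/1568
  (U=0, X=2, Z=2, W=0, Y=2, V=2) weight 1/784
  (U=0, X=2, Z=2, W=1, Y=1, V=2) weight 1/98
  (U=1, X=1, Z=1, W=0, Y=0, V=3) weight 1/2352
  … 21 more
Group by Z:
  weight(Z=1) = 125/3528
  weight(Z=2) = 325/7056
Total weight = 125/3528 + 325/7056 = 575/7056
P(Z=1 | obs) = 125/3528 / 575/7056 = 10/23
P(Z=2 | obs) = 325/7056 / 575/7056 = 13/23

P(Z=1) = 10/23, P(Z=2) = 13/23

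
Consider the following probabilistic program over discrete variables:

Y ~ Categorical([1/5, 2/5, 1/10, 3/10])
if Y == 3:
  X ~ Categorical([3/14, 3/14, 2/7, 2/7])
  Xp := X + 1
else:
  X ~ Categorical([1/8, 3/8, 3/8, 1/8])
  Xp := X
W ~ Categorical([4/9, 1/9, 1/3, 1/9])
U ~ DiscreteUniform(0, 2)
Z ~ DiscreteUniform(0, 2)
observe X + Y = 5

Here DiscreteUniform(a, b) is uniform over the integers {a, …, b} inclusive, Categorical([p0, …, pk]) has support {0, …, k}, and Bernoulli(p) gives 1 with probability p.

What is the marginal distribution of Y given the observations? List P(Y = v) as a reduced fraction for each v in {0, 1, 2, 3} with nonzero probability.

P(Y=2) = 7/55, P(Y=3) = 48/55

Enumerate traces; 72 have nonzero weight after conditioning:
  (Y=2, X=3, W=0, U=0, Z=0) weight 1/1620
  (Y=2, X=3, W=0, U=0, Z=1) weight 1/1620
  (Y=2, X=3, W=0, U=0, Z=2) weight 1/1620
  (Y=2, X=3, W=0, U=1, Z=0) weight 1/1620
  (Y=2, X=3, W=0, U=1, Z=1) weight 1/1620
  (Y=2, X=3, W=0, U=1, Z=2) weight 1/1620
  (Y=2, X=3, W=0, U=2, Z=0) weight 1/1620
  (Y=2, X=3, W=0, U=2, Z=1) weight 1/1620
  (Y=3, X=2, W=0, U=0, Z=0) weight 4/945
  … 63 more
Group by Y:
  weight(Y=2) = 1/80
  weight(Y=3) = 3/35
Total weight = 1/80 + 3/35 = 11/112
P(Y=2 | obs) = 1/80 / 11/112 = 7/55
P(Y=3 | obs) = 3/35 / 11/112 = 48/55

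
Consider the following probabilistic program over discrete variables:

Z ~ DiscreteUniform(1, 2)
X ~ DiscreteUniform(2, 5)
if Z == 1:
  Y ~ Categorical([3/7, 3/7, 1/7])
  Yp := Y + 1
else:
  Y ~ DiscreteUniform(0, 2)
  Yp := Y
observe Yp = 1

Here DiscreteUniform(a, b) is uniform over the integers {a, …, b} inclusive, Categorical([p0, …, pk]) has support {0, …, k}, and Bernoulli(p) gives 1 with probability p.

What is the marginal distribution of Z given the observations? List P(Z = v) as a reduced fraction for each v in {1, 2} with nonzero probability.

Enumerate traces; 8 have nonzero weight after conditioning:
  (Z=1, X=2, Y=0) weight 3/56
  (Z=1, X=3, Y=0) weight 3/56
  (Z=1, X=4, Y=0) weight 3/56
  (Z=1, X=5, Y=0) weight 3/56
  (Z=2, X=2, Y=1) weight 1/24
  (Z=2, X=3, Y=1) weight 1/24
  (Z=2, X=4, Y=1) weight 1/24
  (Z=2, X=5, Y=1) weight 1/24
Group by Z:
  weight(Z=1) = 3/14
  weight(Z=2) = 1/6
Total weight = 3/14 + 1/6 = 8/21
P(Z=1 | obs) = 3/14 / 8/21 = 9/16
P(Z=2 | obs) = 1/6 / 8/21 = 7/16

P(Z=1) = 9/16, P(Z=2) = 7/16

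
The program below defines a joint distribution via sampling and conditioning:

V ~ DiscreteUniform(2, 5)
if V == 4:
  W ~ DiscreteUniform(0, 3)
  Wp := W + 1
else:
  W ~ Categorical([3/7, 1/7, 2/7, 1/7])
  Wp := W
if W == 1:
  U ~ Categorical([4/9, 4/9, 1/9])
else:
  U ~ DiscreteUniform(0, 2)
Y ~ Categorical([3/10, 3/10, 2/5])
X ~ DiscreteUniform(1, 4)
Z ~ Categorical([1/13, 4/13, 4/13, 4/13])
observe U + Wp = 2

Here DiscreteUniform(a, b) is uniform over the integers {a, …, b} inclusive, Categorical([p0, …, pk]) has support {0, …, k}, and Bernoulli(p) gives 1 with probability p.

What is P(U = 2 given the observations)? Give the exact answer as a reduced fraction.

Enumerate traces; 528 have nonzero weight after conditioning:
  (V=2, W=0, U=2, Y=0, X=1, Z=0) weight 3/14560
  (V=2, W=0, U=2, Y=0, X=1, Z=1) weight 3/3640
  (V=2, W=0, U=2, Y=0, X=1, Z=2) weight 3/3640
  (V=2, W=0, U=2, Y=0, X=1, Z=3) weight 3/3640
  (V=2, W=0, U=2, Y=0, X=2, Z=0) weight 3/14560
  (V=2, W=0, U=2, Y=0, X=2, Z=1) weight 3/3640
  (V=2, W=0, U=2, Y=0, X=2, Z=2) weight 3/3640
  (V=2, W=0, U=2, Y=0, X=2, Z=3) weight 3/3640
  (V=2, W=1, U=1, Y=0, X=1, Z=0) weight 1/10920
  (V=2, W=2, U=0, Y=0, X=1, Z=0) weight 1/7280
  … 518 more
Group by U:
  weight(U=0) = 25/252
  weight(U=1) = 23/336
  weight(U=2) = 3/28
Total weight = 25/252 + 23/336 + 3/28 = 277/1008
P(U=0 | obs) = 25/252 / 277/1008 = 100/277
P(U=1 | obs) = 23/336 / 277/1008 = 69/277
P(U=2 | obs) = 3/28 / 277/1008 = 108/277

P(U = 2 | obs) = 108/277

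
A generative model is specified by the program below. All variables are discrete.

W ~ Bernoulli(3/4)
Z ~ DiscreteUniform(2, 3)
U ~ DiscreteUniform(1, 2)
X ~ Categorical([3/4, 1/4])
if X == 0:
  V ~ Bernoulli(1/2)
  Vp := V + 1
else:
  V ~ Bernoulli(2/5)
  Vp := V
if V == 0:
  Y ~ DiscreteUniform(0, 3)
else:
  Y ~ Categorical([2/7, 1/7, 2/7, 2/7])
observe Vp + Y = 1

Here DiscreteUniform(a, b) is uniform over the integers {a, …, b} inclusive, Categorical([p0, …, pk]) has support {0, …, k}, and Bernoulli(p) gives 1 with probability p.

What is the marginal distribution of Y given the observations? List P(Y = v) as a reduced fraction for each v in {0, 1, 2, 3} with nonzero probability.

Enumerate traces; 24 have nonzero weight after conditioning:
  (W=0, Z=2, U=1, X=0, V=0, Y=0) weight 3/512
  (W=0, Z=2, U=1, X=1, V=0, Y=1) weight 3/1280
  (W=0, Z=2, U=1, X=1, V=1, Y=0) weight 1/560
  (W=0, Z=2, U=2, X=0, V=0, Y=0) weight 3/512
  (W=0, Z=2, U=2, X=1, V=0, Y=1) weight 3/1280
  (W=0, Z=2, U=2, X=1, V=1, Y=0) weight 1/560
  (W=0, Z=3, U=1, X=0, V=0, Y=0) weight 3/512
  (W=0, Z=3, U=1, X=1, V=0, Y=1) weight 3/1280
  … 16 more
Group by Y:
  weight(Y=0) = 137/1120
  weight(Y=1) = 3/80
Total weight = 137/1120 + 3/80 = 179/1120
P(Y=0 | obs) = 137/1120 / 179/1120 = 137/179
P(Y=1 | obs) = 3/80 / 179/1120 = 42/179

P(Y=0) = 137/179, P(Y=1) = 42/179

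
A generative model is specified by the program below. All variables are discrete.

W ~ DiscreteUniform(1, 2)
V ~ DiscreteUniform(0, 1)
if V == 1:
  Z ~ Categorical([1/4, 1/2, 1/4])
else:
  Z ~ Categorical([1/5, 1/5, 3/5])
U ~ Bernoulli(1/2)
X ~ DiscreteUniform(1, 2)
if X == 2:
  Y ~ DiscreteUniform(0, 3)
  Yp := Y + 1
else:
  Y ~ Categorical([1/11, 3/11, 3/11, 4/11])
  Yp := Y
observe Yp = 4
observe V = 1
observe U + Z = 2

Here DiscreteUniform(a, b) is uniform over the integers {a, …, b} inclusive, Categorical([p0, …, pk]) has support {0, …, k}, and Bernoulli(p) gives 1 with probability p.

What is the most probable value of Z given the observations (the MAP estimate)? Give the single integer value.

Enumerate traces; 4 have nonzero weight after conditioning:
  (W=1, V=1, Z=1, U=1, X=2, Y=3) weight 1/128
  (W=1, V=1, Z=2, U=0, X=2, Y=3) weight 1/256
  (W=2, V=1, Z=1, U=1, X=2, Y=3) weight 1/128
  (W=2, V=1, Z=2, U=0, X=2, Y=3) weight 1/256
Group by Z:
  weight(Z=1) = 1/64
  weight(Z=2) = 1/128
Total weight = 1/64 + 1/128 = 3/128
P(Z=1 | obs) = 1/64 / 3/128 = 2/3
P(Z=2 | obs) = 1/128 / 3/128 = 1/3
argmax = 1

argmax_v P(Z = v | obs) = 1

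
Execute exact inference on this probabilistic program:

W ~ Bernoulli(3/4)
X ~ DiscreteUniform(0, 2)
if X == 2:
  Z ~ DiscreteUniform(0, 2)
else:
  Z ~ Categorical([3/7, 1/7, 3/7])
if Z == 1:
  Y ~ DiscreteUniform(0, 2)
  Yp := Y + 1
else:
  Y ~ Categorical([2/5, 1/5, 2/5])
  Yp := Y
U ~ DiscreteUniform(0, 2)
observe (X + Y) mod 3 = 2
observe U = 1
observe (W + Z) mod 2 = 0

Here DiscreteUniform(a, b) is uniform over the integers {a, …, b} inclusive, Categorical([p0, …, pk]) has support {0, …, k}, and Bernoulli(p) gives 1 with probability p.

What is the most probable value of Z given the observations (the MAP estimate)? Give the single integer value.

Enumerate traces; 9 have nonzero weight after conditioning:
  (W=0, X=0, Z=0, Y=2, U=1) weight 1/210
  (W=0, X=0, Z=2, Y=2, U=1) weight 1/210
  (W=0, X=1, Z=0, Y=1, U=1) weight 1/420
  (W=0, X=1, Z=2, Y=1, U=1) weight 1/420
  (W=0, X=2, Z=0, Y=0, U=1) weight 1/270
  (W=0, X=2, Z=2, Y=0, U=1) weight 1/270
  (W=1, X=0, Z=1, Y=2, U=1) weight 1/252
  (W=1, X=1, Z=1, Y=1, U=1) weight 1/252
  … 1 more
Group by Z:
  weight(Z=0) = 41/3780
  weight(Z=1) = 13/756
  weight(Z=2) = 41/3780
Total weight = 41/3780 + 13/756 + 41/3780 = 7/180
P(Z=0 | obs) = 41/3780 / 7/180 = 41/147
P(Z=1 | obs) = 13/756 / 7/180 = 65/147
P(Z=2 | obs) = 41/3780 / 7/180 = 41/147
argmax = 1

argmax_v P(Z = v | obs) = 1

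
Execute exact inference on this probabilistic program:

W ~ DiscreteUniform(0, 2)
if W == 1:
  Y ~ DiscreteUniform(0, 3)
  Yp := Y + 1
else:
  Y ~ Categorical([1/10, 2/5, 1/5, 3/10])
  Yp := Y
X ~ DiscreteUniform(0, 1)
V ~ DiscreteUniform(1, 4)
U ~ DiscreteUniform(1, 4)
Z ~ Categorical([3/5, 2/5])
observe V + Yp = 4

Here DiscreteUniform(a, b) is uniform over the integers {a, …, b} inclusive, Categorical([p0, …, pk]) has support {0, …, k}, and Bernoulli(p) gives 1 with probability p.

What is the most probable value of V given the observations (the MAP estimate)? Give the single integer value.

argmax_v P(V = v | obs) = 3

Enumerate traces; 176 have nonzero weight after conditioning:
  (W=0, Y=0, X=0, V=4, U=1, Z=0) weight 1/1600
  (W=0, Y=0, X=0, V=4, U=1, Z=1) weight 1/2400
  (W=0, Y=0, X=0, V=4, U=2, Z=0) weight 1/1600
  (W=0, Y=0, X=0, V=4, U=2, Z=1) weight 1/2400
  (W=0, Y=0, X=0, V=4, U=3, Z=0) weight 1/1600
  (W=0, Y=0, X=0, V=4, U=3, Z=1) weight 1/2400
  (W=0, Y=0, X=0, V=4, U=4, Z=0) weight 1/1600
  (W=0, Y=0, X=0, V=4, U=4, Z=1) weight 1/2400
  (W=0, Y=1, X=0, V=3, U=1, Z=0) weight 1/400
  (W=0, Y=2, X=0, V=2, U=1, Z=0) weight 1/800
  … 166 more
Group by V:
  weight(V=1) = 17/240
  weight(V=2) = 13/240
  weight(V=3) = 7/80
  weight(V=4) = 1/60
Total weight = 17/240 + 13/240 + 7/80 + 1/60 = 11/48
P(V=1 | obs) = 17/240 / 11/48 = 17/55
P(V=2 | obs) = 13/240 / 11/48 = 13/55
P(V=3 | obs) = 7/80 / 11/48 = 21/55
P(V=4 | obs) = 1/60 / 11/48 = 4/55
argmax = 3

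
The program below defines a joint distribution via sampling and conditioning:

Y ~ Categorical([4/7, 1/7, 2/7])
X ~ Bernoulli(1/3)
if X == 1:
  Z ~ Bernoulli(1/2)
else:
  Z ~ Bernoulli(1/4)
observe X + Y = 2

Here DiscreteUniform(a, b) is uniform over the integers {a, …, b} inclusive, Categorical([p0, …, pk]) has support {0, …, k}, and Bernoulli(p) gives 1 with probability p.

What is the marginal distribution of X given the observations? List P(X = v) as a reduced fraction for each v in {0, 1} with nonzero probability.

Enumerate traces; 4 have nonzero weight after conditioning:
  (Y=1, X=1, Z=0) weight 1/42
  (Y=1, X=1, Z=1) weight 1/42
  (Y=2, X=0, Z=0) weight 1/7
  (Y=2, X=0, Z=1) weight 1/21
Group by X:
  weight(X=0) = 4/21
  weight(X=1) = 1/21
Total weight = 4/21 + 1/21 = 5/21
P(X=0 | obs) = 4/21 / 5/21 = 4/5
P(X=1 | obs) = 1/21 / 5/21 = 1/5

P(X=0) = 4/5, P(X=1) = 1/5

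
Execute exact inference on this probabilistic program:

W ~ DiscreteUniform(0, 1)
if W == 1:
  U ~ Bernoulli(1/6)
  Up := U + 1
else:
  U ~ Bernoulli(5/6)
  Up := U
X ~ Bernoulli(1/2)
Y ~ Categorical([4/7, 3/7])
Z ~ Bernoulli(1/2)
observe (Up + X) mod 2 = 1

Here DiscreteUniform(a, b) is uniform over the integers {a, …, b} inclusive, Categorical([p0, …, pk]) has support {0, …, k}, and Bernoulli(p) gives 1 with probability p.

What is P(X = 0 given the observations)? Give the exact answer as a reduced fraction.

P(X = 0 | obs) = 5/6

Enumerate traces; 16 have nonzero weight after conditioning:
  (W=0, U=0, X=1, Y=0, Z=0) weight 1/84
  (W=0, U=0, X=1, Y=0, Z=1) weight 1/84
  (W=0, U=0, X=1, Y=1, Z=0) weight 1/112
  (W=0, U=0, X=1, Y=1, Z=1) weight 1/112
  (W=0, U=1, X=0, Y=0, Z=0) weight 5/84
  (W=0, U=1, X=0, Y=0, Z=1) weight 5/84
  (W=0, U=1, X=0, Y=1, Z=0) weight 5/112
  (W=0, U=1, X=0, Y=1, Z=1) weight 5/112
  … 8 more
Group by X:
  weight(X=0) = 5/12
  weight(X=1) = 1/12
Total weight = 5/12 + 1/12 = 1/2
P(X=0 | obs) = 5/12 / 1/2 = 5/6
P(X=1 | obs) = 1/12 / 1/2 = 1/6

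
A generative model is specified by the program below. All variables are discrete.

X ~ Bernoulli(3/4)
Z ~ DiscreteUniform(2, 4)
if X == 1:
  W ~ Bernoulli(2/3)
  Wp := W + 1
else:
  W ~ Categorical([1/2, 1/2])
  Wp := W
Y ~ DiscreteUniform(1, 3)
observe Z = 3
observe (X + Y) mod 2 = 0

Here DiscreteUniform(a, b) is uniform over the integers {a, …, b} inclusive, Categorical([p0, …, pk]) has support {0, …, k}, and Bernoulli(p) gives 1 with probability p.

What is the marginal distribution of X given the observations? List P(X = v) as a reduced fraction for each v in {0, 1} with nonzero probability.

P(X=0) = 1/7, P(X=1) = 6/7

Enumerate traces; 6 have nonzero weight after conditioning:
  (X=0, Z=3, W=0, Y=2) weight 1/72
  (X=0, Z=3, W=1, Y=2) weight 1/72
  (X=1, Z=3, W=0, Y=1) weight 1/36
  (X=1, Z=3, W=0, Y=3) weight 1/36
  (X=1, Z=3, W=1, Y=1) weight 1/18
  (X=1, Z=3, W=1, Y=3) weight 1/18
Group by X:
  weight(X=0) = 1/36
  weight(X=1) = 1/6
Total weight = 1/36 + 1/6 = 7/36
P(X=0 | obs) = 1/36 / 7/36 = 1/7
P(X=1 | obs) = 1/6 / 7/36 = 6/7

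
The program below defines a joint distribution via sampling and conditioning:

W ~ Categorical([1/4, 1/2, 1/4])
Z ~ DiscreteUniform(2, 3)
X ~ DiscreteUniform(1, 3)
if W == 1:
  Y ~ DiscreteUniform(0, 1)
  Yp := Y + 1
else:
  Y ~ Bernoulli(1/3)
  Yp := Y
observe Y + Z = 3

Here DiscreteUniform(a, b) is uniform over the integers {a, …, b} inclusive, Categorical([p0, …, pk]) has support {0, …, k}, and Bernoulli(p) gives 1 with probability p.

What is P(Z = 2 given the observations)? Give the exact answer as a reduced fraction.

P(Z = 2 | obs) = 5/12

Enumerate traces; 18 have nonzero weight after conditioning:
  (W=0, Z=2, X=1, Y=1) weight 1/72
  (W=0, Z=2, X=2, Y=1) weight 1/72
  (W=0, Z=2, X=3, Y=1) weight 1/72
  (W=0, Z=3, X=1, Y=0) weight 1/36
  (W=0, Z=3, X=2, Y=0) weight 1/36
  (W=0, Z=3, X=3, Y=0) weight 1/36
  (W=1, Z=2, X=1, Y=1) weight 1/24
  (W=1, Z=2, X=2, Y=1) weight 1/24
  … 10 more
Group by Z:
  weight(Z=2) = 5/24
  weight(Z=3) = 7/24
Total weight = 5/24 + 7/24 = 1/2
P(Z=2 | obs) = 5/24 / 1/2 = 5/12
P(Z=3 | obs) = 7/24 / 1/2 = 7/12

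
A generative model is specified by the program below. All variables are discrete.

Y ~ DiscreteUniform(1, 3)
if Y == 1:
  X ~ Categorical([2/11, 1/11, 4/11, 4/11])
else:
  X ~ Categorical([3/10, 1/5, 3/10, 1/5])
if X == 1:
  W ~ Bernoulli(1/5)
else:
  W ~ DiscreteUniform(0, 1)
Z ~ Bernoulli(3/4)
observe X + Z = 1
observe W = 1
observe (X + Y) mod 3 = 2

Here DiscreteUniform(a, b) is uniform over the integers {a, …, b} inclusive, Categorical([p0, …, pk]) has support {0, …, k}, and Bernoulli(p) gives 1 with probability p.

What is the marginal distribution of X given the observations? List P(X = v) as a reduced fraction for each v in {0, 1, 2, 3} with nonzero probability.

Enumerate traces; 2 have nonzero weight after conditioning:
  (Y=1, X=1, W=1, Z=0) weight 1/660
  (Y=2, X=0, W=1, Z=1) weight 3/80
Group by X:
  weight(X=0) = 3/80
  weight(X=1) = 1/660
Total weight = 3/80 + 1/660 = 103/2640
P(X=0 | obs) = 3/80 / 103/2640 = 99/103
P(X=1 | obs) = 1/660 / 103/2640 = 4/103

P(X=0) = 99/103, P(X=1) = 4/103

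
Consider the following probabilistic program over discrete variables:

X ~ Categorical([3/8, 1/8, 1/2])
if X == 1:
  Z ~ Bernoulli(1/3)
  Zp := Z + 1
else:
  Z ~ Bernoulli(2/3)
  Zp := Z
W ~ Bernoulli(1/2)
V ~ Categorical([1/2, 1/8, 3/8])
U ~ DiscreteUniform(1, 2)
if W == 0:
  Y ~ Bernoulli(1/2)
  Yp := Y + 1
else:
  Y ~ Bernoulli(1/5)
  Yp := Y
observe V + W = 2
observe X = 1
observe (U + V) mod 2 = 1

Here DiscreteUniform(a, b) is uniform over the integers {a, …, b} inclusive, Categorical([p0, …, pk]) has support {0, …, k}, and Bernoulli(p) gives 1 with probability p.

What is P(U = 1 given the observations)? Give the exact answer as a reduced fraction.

P(U = 1 | obs) = 3/4

Enumerate traces; 8 have nonzero weight after conditioning:
  (X=1, Z=0, W=0, V=2, U=1, Y=0) weight 1/256
  (X=1, Z=0, W=0, V=2, U=1, Y=1) weight 1/256
  (X=1, Z=0, W=1, V=1, U=2, Y=0) weight 1/480
  (X=1, Z=0, W=1, V=1, U=2, Y=1) weight 1/1920
  (X=1, Z=1, W=0, V=2, U=1, Y=0) weight 1/512
  (X=1, Z=1, W=0, V=2, U=1, Y=1) weight 1/512
  (X=1, Z=1, W=1, V=1, U=2, Y=0) weight 1/960
  (X=1, Z=1, W=1, V=1, U=2, Y=1) weight 1/3840
Group by U:
  weight(U=1) = 3/256
  weight(U=2) = 1/256
Total weight = 3/256 + 1/256 = 1/64
P(U=1 | obs) = 3/256 / 1/64 = 3/4
P(U=2 | obs) = 1/256 / 1/64 = 1/4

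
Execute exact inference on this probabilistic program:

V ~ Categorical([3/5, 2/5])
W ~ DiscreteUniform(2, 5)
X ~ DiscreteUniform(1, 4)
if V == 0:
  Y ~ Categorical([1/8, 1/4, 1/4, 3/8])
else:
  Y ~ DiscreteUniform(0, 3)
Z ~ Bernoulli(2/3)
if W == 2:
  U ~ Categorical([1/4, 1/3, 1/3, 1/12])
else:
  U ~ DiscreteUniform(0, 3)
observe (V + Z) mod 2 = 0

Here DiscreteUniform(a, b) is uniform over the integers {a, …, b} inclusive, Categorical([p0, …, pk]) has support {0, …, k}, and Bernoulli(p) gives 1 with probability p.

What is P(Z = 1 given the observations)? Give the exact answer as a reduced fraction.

Enumerate traces; 512 have nonzero weight after conditioning:
  (V=0, W=2, X=1, Y=0, Z=0, U=0) weight 1/2560
  (V=0, W=2, X=1, Y=0, Z=0, U=1) weight 1/1920
  (V=0, W=2, X=1, Y=0, Z=0, U=2) weight 1/1920
  (V=0, W=2, X=1, Y=0, Z=0, U=3) weight 1/7680
  (V=0, W=2, X=1, Y=1, Z=0, U=0) weight 1/1280
  (V=0, W=2, X=1, Y=1, Z=0, U=1) weight 1/960
  (V=0, W=2, X=1, Y=1, Z=0, U=2) weight 1/960
  (V=0, W=2, X=1, Y=1, Z=0, U=3) weight 1/3840
  (V=1, W=2, X=1, Y=0, Z=1, U=0) weight 1/960
  … 503 more
Group by Z:
  weight(Z=0) = 1/5
  weight(Z=1) = 4/15
Total weight = 1/5 + 4/15 = 7/15
P(Z=0 | obs) = 1/5 / 7/15 = 3/7
P(Z=1 | obs) = 4/15 / 7/15 = 4/7

P(Z = 1 | obs) = 4/7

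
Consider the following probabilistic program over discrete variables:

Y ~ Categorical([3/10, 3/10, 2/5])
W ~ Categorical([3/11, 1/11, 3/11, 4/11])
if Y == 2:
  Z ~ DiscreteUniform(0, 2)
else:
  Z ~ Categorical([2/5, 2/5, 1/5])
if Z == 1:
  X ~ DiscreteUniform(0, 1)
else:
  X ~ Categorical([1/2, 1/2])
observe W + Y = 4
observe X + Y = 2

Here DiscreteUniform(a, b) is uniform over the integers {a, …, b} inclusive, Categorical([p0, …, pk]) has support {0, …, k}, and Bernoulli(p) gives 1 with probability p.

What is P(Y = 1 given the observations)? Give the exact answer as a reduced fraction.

Enumerate traces; 6 have nonzero weight after conditioning:
  (Y=1, W=3, Z=0, X=1) weight 6/275
  (Y=1, W=3, Z=1, X=1) weight 6/275
  (Y=1, W=3, Z=2, X=1) weight 3/275
  (Y=2, W=2, Z=0, X=0) weight 1/55
  (Y=2, W=2, Z=1, X=0) weight 1/55
  (Y=2, W=2, Z=2, X=0) weight 1/55
Group by Y:
  weight(Y=1) = 3/55
  weight(Y=2) = 3/55
Total weight = 3/55 + 3/55 = 6/55
P(Y=1 | obs) = 3/55 / 6/55 = 1/2
P(Y=2 | obs) = 3/55 / 6/55 = 1/2

P(Y = 1 | obs) = 1/2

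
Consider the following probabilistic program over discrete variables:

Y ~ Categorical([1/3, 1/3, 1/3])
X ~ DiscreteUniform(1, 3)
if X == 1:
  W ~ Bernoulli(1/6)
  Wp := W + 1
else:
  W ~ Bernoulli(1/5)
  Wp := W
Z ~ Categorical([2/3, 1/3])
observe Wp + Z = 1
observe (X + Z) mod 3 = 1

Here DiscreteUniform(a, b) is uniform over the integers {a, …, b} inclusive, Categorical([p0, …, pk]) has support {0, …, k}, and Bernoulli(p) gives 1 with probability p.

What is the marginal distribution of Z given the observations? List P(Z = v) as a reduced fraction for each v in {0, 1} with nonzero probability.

Enumerate traces; 6 have nonzero weight after conditioning:
  (Y=0, X=1, W=0, Z=0) weight 5/81
  (Y=0, X=3, W=0, Z=1) weight 4/135
  (Y=1, X=1, W=0, Z=0) weight 5/81
  (Y=1, X=3, W=0, Z=1) weight 4/135
  (Y=2, X=1, W=0, Z=0) weight 5/81
  (Y=2, X=3, W=0, Z=1) weight 4/135
Group by Z:
  weight(Z=0) = 5/27
  weight(Z=1) = 4/45
Total weight = 5/27 + 4/45 = 37/135
P(Z=0 | obs) = 5/27 / 37/135 = 25/37
P(Z=1 | obs) = 4/45 / 37/135 = 12/37

P(Z=0) = 25/37, P(Z=1) = 12/37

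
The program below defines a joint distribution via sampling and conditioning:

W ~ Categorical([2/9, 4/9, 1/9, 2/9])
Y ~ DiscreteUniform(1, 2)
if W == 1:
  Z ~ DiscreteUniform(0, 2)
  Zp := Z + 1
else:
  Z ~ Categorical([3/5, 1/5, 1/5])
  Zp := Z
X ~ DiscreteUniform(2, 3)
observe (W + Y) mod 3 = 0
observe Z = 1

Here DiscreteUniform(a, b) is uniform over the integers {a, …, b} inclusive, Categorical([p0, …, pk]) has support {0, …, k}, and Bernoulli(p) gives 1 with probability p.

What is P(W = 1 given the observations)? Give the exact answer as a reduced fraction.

P(W = 1 | obs) = 20/23

Enumerate traces; 4 have nonzero weight after conditioning:
  (W=1, Y=2, Z=1, X=2) weight 1/27
  (W=1, Y=2, Z=1, X=3) weight 1/27
  (W=2, Y=1, Z=1, X=2) weight 1/180
  (W=2, Y=1, Z=1, X=3) weight 1/180
Group by W:
  weight(W=1) = 2/27
  weight(W=2) = 1/90
Total weight = 2/27 + 1/90 = 23/270
P(W=1 | obs) = 2/27 / 23/270 = 20/23
P(W=2 | obs) = 1/90 / 23/270 = 3/23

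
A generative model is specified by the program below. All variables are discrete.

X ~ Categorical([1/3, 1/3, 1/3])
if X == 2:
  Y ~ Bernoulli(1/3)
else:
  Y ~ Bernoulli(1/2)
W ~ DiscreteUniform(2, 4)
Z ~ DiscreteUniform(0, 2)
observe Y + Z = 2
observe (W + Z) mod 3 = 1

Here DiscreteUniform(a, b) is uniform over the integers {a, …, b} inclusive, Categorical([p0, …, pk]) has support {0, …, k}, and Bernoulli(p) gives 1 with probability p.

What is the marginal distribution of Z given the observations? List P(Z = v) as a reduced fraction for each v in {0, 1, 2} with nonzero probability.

Enumerate traces; 6 have nonzero weight after conditioning:
  (X=0, Y=0, W=2, Z=2) weight 1/54
  (X=0, Y=1, W=3, Z=1) weight 1/54
  (X=1, Y=0, W=2, Z=2) weight 1/54
  (X=1, Y=1, W=3, Z=1) weight 1/54
  (X=2, Y=0, W=2, Z=2) weight 2/81
  (X=2, Y=1, W=3, Z=1) weight 1/81
Group by Z:
  weight(Z=1) = 4/81
  weight(Z=2) = 5/81
Total weight = 4/81 + 5/81 = 1/9
P(Z=1 | obs) = 4/81 / 1/9 = 4/9
P(Z=2 | obs) = 5/81 / 1/9 = 5/9

P(Z=1) = 4/9, P(Z=2) = 5/9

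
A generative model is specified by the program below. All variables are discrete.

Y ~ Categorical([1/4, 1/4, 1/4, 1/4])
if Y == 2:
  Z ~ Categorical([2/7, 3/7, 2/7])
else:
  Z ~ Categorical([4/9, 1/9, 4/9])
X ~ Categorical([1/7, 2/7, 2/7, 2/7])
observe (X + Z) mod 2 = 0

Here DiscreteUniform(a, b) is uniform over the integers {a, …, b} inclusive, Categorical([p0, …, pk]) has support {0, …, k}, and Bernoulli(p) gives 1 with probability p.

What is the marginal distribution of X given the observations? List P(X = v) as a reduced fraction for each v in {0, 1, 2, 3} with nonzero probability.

P(X=0) = 17/67, P(X=1) = 8/67, P(X=2) = 34/67, P(X=3) = 8/67

Enumerate traces; 24 have nonzero weight after conditioning:
  (Y=0, Z=0, X=0) weight 1/63
  (Y=0, Z=0, X=2) weight 2/63
  (Y=0, Z=1, X=1) weight 1/126
  (Y=0, Z=1, X=3) weight 1/126
  (Y=0, Z=2, X=0) weight 1/63
  (Y=0, Z=2, X=2) weight 2/63
  (Y=1, Z=0, X=0) weight 1/63
  (Y=1, Z=0, X=2) weight 2/63
  … 16 more
Group by X:
  weight(X=0) = 17/147
  weight(X=1) = 8/147
  weight(X=2) = 34/147
  weight(X=3) = 8/147
Total weight = 17/147 + 8/147 + 34/147 + 8/147 = 67/147
P(X=0 | obs) = 17/147 / 67/147 = 17/67
P(X=1 | obs) = 8/147 / 67/147 = 8/67
P(X=2 | obs) = 34/147 / 67/147 = 34/67
P(X=3 | obs) = 8/147 / 67/147 = 8/67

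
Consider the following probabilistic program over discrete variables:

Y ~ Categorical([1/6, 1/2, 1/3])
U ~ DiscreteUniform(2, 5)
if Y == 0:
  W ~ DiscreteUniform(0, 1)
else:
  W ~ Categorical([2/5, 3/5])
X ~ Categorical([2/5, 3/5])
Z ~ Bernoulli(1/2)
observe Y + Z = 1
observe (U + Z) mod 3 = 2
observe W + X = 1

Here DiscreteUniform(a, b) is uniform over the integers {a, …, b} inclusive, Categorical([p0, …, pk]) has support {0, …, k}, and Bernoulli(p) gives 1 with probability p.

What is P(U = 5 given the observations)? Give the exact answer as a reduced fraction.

Enumerate traces; 6 have nonzero weight after conditioning:
  (Y=0, U=4, W=0, X=1, Z=1) weight 1/160
  (Y=0, U=4, W=1, X=0, Z=1) weight 1/240
  (Y=1, U=2, W=0, X=1, Z=0) weight 3/200
  (Y=1, U=2, W=1, X=0, Z=0) weight 3/200
  (Y=1, U=5, W=0, X=1, Z=0) weight 3/200
  (Y=1, U=5, W=1, X=0, Z=0) weight 3/200
Group by U:
  weight(U=2) = 3/100
  weight(U=4) = 1/96
  weight(U=5) = 3/100
Total weight = 3/100 + 1/96 + 3/100 = 169/2400
P(U=2 | obs) = 3/100 / 169/2400 = 72/169
P(U=4 | obs) = 1/96 / 169/2400 = 25/169
P(U=5 | obs) = 3/100 / 169/2400 = 72/169

P(U = 5 | obs) = 72/169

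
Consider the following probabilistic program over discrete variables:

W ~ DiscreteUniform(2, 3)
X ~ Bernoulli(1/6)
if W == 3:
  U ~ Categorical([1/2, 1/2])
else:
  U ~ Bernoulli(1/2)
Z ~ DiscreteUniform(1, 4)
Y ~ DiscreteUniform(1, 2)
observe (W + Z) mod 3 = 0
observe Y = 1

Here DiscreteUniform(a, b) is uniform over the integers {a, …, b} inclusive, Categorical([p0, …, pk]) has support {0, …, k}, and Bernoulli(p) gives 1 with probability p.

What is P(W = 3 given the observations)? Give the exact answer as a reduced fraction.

Enumerate traces; 12 have nonzero weight after conditioning:
  (W=2, X=0, U=0, Z=1, Y=1) weight 5/192
  (W=2, X=0, U=0, Z=4, Y=1) weight 5/192
  (W=2, X=0, U=1, Z=1, Y=1) weight 5/192
  (W=2, X=0, U=1, Z=4, Y=1) weight 5/192
  (W=2, X=1, U=0, Z=1, Y=1) weight 1/192
  (W=2, X=1, U=0, Z=4, Y=1) weight 1/192
  (W=2, X=1, U=1, Z=1, Y=1) weight 1/192
  (W=2, X=1, U=1, Z=4, Y=1) weight 1/192
  (W=3, X=0, U=0, Z=3, Y=1) weight 5/192
  … 3 more
Group by W:
  weight(W=2) = 1/8
  weight(W=3) = 1/16
Total weight = 1/8 + 1/16 = 3/16
P(W=2 | obs) = 1/8 / 3/16 = 2/3
P(W=3 | obs) = 1/16 / 3/16 = 1/3

P(W = 3 | obs) = 1/3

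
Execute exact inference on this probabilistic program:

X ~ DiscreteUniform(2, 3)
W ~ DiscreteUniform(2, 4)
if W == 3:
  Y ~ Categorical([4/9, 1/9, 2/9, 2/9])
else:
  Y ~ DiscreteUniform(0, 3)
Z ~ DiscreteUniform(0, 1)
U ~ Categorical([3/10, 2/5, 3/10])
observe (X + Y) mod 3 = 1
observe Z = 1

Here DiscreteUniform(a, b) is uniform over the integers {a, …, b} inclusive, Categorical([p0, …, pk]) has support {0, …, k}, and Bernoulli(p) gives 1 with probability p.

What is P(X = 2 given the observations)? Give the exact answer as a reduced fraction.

P(X = 2 | obs) = 13/24

Enumerate traces; 18 have nonzero weight after conditioning:
  (X=2, W=2, Y=2, Z=1, U=0) weight 1/160
  (X=2, W=2, Y=2, Z=1, U=1) weight 1/120
  (X=2, W=2, Y=2, Z=1, U=2) weight 1/160
  (X=2, W=3, Y=2, Z=1, U=0) weight 1/180
  (X=2, W=3, Y=2, Z=1, U=1) weight 1/135
  (X=2, W=3, Y=2, Z=1, U=2) weight 1/180
  (X=2, W=4, Y=2, Z=1, U=0) weight 1/160
  (X=2, W=4, Y=2, Z=1, U=1) weight 1/120
  (X=3, W=2, Y=1, Z=1, U=0) weight 1/160
  … 9 more
Group by X:
  weight(X=2) = 13/216
  weight(X=3) = 11/216
Total weight = 13/216 + 11/216 = 1/9
P(X=2 | obs) = 13/216 / 1/9 = 13/24
P(X=3 | obs) = 11/216 / 1/9 = 11/24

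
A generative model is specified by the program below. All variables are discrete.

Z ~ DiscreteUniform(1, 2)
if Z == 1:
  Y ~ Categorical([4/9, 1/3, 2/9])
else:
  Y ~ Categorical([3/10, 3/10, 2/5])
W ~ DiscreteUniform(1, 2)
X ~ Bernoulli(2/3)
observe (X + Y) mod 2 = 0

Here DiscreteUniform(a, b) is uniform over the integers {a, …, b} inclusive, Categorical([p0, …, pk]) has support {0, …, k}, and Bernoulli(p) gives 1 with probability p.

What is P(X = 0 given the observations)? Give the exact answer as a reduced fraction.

P(X = 0 | obs) = 41/79

Enumerate traces; 12 have nonzero weight after conditioning:
  (Z=1, Y=0, W=1, X=0) weight 1/27
  (Z=1, Y=0, W=2, X=0) weight 1/27
  (Z=1, Y=1, W=1, X=1) weight 1/18
  (Z=1, Y=1, W=2, X=1) weight 1/18
  (Z=1, Y=2, W=1, X=0) weight 1/54
  (Z=1, Y=2, W=2, X=0) weight 1/54
  (Z=2, Y=0, W=1, X=0) weight 1/40
  (Z=2, Y=0, W=2, X=0) weight 1/40
  … 4 more
Group by X:
  weight(X=0) = 41/180
  weight(X=1) = 19/90
Total weight = 41/180 + 19/90 = 79/180
P(X=0 | obs) = 41/180 / 79/180 = 41/79
P(X=1 | obs) = 19/90 / 79/180 = 38/79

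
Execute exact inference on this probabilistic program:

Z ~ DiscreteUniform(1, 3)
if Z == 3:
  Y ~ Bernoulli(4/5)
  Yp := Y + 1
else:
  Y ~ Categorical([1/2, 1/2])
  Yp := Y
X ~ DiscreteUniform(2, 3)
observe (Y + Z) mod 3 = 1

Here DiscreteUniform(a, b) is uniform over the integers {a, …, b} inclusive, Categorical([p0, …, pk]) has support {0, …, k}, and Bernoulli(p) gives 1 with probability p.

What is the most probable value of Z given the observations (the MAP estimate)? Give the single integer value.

argmax_v P(Z = v | obs) = 3

Enumerate traces; 4 have nonzero weight after conditioning:
  (Z=1, Y=0, X=2) weight 1/12
  (Z=1, Y=0, X=3) weight 1/12
  (Z=3, Y=1, X=2) weight 2/15
  (Z=3, Y=1, X=3) weight 2/15
Group by Z:
  weight(Z=1) = 1/6
  weight(Z=3) = 4/15
Total weight = 1/6 + 4/15 = 13/30
P(Z=1 | obs) = 1/6 / 13/30 = 5/13
P(Z=3 | obs) = 4/15 / 13/30 = 8/13
argmax = 3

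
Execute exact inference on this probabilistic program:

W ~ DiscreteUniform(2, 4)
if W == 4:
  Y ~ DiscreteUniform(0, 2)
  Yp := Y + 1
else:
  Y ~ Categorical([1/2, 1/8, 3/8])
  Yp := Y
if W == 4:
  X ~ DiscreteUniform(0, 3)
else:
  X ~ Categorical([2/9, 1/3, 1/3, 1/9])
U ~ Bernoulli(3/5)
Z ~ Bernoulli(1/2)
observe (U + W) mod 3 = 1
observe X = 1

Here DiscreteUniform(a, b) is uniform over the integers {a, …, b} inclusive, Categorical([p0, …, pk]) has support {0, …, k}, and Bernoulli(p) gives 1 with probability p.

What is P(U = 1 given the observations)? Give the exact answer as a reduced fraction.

P(U = 1 | obs) = 2/3

Enumerate traces; 12 have nonzero weight after conditioning:
  (W=3, Y=0, X=1, U=1, Z=0) weight 1/60
  (W=3, Y=0, X=1, U=1, Z=1) weight 1/60
  (W=3, Y=1, X=1, U=1, Z=0) weight 1/240
  (W=3, Y=1, X=1, U=1, Z=1) weight 1/240
  (W=3, Y=2, X=1, U=1, Z=0) weight 1/80
  (W=3, Y=2, X=1, U=1, Z=1) weight 1/80
  (W=4, Y=0, X=1, U=0, Z=0) weight 1/180
  (W=4, Y=0, X=1, U=0, Z=1) weight 1/180
  … 4 more
Group by U:
  weight(U=0) = 1/30
  weight(U=1) = 1/15
Total weight = 1/30 + 1/15 = 1/10
P(U=0 | obs) = 1/30 / 1/10 = 1/3
P(U=1 | obs) = 1/15 / 1/10 = 2/3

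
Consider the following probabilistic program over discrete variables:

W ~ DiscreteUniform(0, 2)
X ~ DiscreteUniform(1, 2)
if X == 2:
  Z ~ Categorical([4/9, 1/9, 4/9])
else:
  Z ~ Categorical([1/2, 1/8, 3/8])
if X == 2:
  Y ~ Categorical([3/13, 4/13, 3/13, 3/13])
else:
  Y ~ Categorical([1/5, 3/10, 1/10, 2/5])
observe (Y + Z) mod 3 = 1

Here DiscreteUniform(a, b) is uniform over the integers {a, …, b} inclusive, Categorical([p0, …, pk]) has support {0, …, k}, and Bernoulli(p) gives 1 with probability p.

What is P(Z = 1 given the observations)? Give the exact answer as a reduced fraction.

P(Z = 1 | obs) = 1182/5177

Enumerate traces; 24 have nonzero weight after conditioning:
  (W=0, X=1, Z=0, Y=1) weight 1/40
  (W=0, X=1, Z=1, Y=0) weight 1/240
  (W=0, X=1, Z=1, Y=3) weight 1/120
  (W=0, X=1, Z=2, Y=2) weight 1/160
  (W=0, X=2, Z=0, Y=1) weight 8/351
  (W=0, X=2, Z=1, Y=0) weight 1/234
  (W=0, X=2, Z=1, Y=3) weight 1/234
  (W=0, X=2, Z=2, Y=2) weight 2/117
  … 16 more
Group by Z:
  weight(Z=0) = 671/4680
  weight(Z=1) = 197/3120
  weight(Z=2) = 437/6240
Total weight = 671/4680 + 197/3120 + 437/6240 = 5177/18720
P(Z=0 | obs) = 671/4680 / 5177/18720 = 2684/5177
P(Z=1 | obs) = 197/3120 / 5177/18720 = 1182/5177
P(Z=2 | obs) = 437/6240 / 5177/18720 = 1311/5177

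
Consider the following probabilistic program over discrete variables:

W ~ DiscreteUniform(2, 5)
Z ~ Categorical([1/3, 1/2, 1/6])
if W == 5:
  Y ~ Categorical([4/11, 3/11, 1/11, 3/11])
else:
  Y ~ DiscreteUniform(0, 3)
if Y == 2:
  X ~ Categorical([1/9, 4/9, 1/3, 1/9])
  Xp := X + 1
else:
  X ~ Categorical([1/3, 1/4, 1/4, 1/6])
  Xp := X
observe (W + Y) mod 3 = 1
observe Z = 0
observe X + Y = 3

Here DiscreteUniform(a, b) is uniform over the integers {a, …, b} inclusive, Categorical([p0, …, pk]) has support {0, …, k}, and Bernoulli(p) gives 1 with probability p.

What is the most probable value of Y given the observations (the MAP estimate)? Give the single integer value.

argmax_v P(Y = v | obs) = 2

Enumerate traces; 5 have nonzero weight after conditioning:
  (W=2, Z=0, Y=2, X=1) weight 1/108
  (W=3, Z=0, Y=1, X=2) weight 1/192
  (W=4, Z=0, Y=0, X=3) weight 1/288
  (W=4, Z=0, Y=3, X=0) weight 1/144
  (W=5, Z=0, Y=2, X=1) weight 1/297
Group by Y:
  weight(Y=0) = 1/288
  weight(Y=1) = 1/192
  weight(Y=2) = 5/396
  weight(Y=3) = 1/144
Total weight = 1/288 + 1/192 + 5/396 + 1/144 = 179/6336
P(Y=0 | obs) = 1/288 / 179/6336 = 22/179
P(Y=1 | obs) = 1/192 / 179/6336 = 33/179
P(Y=2 | obs) = 5/396 / 179/6336 = 80/179
P(Y=3 | obs) = 1/144 / 179/6336 = 44/179
argmax = 2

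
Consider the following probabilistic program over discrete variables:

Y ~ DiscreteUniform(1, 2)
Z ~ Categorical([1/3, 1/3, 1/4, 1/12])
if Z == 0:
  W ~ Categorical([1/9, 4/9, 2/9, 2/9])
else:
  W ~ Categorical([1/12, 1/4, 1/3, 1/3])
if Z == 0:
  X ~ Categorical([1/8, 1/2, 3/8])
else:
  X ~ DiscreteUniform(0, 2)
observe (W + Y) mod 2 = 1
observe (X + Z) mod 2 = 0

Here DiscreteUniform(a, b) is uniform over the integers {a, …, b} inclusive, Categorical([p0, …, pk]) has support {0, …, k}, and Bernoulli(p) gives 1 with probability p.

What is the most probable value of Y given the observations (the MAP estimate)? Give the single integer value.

argmax_v P(Y = v | obs) = 2

Enumerate traces; 24 have nonzero weight after conditioning:
  (Y=1, Z=0, W=0, X=0) weight 1/432
  (Y=1, Z=0, W=0, X=2) weight 1/144
  (Y=1, Z=0, W=2, X=0) weight 1/216
  (Y=1, Z=0, W=2, X=2) weight 1/72
  (Y=1, Z=1, W=0, X=1) weight 1/216
  (Y=1, Z=1, W=2, X=1) weight 1/54
  (Y=1, Z=2, W=0, X=0) weight 1/288
  (Y=1, Z=2, W=0, X=2) weight 1/288
  (Y=2, Z=0, W=1, X=0) weight 1/108
  … 15 more
Group by Y:
  weight(Y=1) = 79/864
  weight(Y=2) = 125/864
Total weight = 79/864 + 125/864 = 17/72
P(Y=1 | obs) = 79/864 / 17/72 = 79/204
P(Y=2 | obs) = 125/864 / 17/72 = 125/204
argmax = 2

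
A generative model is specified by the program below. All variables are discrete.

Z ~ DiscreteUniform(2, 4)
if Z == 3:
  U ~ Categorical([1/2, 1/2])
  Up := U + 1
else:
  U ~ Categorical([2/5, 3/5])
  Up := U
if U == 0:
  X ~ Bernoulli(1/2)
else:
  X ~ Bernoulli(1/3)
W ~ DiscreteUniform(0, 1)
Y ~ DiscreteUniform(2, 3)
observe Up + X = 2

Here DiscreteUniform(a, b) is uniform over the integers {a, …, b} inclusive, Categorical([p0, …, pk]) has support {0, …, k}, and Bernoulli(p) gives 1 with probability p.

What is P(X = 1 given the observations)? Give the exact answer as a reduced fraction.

P(X = 1 | obs) = 39/59

Enumerate traces; 16 have nonzero weight after conditioning:
  (Z=2, U=1, X=1, W=0, Y=2) weight 1/60
  (Z=2, U=1, X=1, W=0, Y=3) weight 1/60
  (Z=2, U=1, X=1, W=1, Y=2) weight 1/60
  (Z=2, U=1, X=1, W=1, Y=3) weight 1/60
  (Z=3, U=0, X=1, W=0, Y=2) weight 1/48
  (Z=3, U=0, X=1, W=0, Y=3) weight 1/48
  (Z=3, U=0, X=1, W=1, Y=2) weight 1/48
  (Z=3, U=0, X=1, W=1, Y=3) weight 1/48
  (Z=3, U=1, X=0, W=0, Y=2) weight 1/36
  … 7 more
Group by X:
  weight(X=0) = 1/9
  weight(X=1) = 13/60
Total weight = 1/9 + 13/60 = 59/180
P(X=0 | obs) = 1/9 / 59/180 = 20/59
P(X=1 | obs) = 13/60 / 59/180 = 39/59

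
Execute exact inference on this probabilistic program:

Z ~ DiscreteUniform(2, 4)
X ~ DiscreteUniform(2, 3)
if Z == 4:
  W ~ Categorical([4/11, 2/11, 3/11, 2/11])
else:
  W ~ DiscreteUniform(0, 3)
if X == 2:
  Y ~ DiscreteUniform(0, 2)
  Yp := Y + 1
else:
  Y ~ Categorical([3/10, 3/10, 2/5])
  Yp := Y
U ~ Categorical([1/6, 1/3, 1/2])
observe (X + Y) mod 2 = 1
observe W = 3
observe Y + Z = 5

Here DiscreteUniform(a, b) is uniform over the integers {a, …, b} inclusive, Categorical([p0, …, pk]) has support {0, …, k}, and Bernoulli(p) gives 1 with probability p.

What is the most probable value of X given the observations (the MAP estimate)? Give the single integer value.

argmax_v P(X = v | obs) = 3

Enumerate traces; 6 have nonzero weight after conditioning:
  (Z=3, X=3, W=3, Y=2, U=0) weight 1/360
  (Z=3, X=3, W=3, Y=2, U=1) weight 1/180
  (Z=3, X=3, W=3, Y=2, U=2) weight 1/120
  (Z=4, X=2, W=3, Y=1, U=0) weight 1/594
  (Z=4, X=2, W=3, Y=1, U=1) weight 1/297
  (Z=4, X=2, W=3, Y=1, U=2) weight 1/198
Group by X:
  weight(X=2) = 1/99
  weight(X=3) = 1/60
Total weight = 1/99 + 1/60 = 53/1980
P(X=2 | obs) = 1/99 / 53/1980 = 20/53
P(X=3 | obs) = 1/60 / 53/1980 = 33/53
argmax = 3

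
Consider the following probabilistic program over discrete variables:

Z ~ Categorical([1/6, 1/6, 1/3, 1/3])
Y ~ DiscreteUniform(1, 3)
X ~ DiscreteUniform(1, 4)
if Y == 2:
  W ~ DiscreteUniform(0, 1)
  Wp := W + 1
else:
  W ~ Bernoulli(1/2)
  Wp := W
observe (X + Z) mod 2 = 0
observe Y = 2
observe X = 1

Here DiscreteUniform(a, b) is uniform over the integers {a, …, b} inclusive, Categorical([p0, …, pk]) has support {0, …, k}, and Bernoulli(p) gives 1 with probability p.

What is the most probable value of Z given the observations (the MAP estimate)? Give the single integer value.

argmax_v P(Z = v | obs) = 3

Enumerate traces; 4 have nonzero weight after conditioning:
  (Z=1, Y=2, X=1, W=0) weight 1/144
  (Z=1, Y=2, X=1, W=1) weight 1/144
  (Z=3, Y=2, X=1, W=0) weight 1/72
  (Z=3, Y=2, X=1, W=1) weight 1/72
Group by Z:
  weight(Z=1) = 1/72
  weight(Z=3) = 1/36
Total weight = 1/72 + 1/36 = 1/24
P(Z=1 | obs) = 1/72 / 1/24 = 1/3
P(Z=3 | obs) = 1/36 / 1/24 = 2/3
argmax = 3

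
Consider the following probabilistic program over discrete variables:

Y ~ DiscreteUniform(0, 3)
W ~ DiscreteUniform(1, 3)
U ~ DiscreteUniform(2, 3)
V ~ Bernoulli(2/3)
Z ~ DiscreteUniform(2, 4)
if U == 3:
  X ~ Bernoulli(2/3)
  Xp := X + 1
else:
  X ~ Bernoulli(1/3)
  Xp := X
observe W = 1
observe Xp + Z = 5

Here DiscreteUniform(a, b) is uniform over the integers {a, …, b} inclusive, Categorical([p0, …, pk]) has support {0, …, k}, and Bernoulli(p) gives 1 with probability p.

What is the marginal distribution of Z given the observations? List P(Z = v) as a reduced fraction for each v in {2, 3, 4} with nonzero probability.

P(Z=3) = 1/2, P(Z=4) = 1/2

Enumerate traces; 24 have nonzero weight after conditioning:
  (Y=0, W=1, U=2, V=0, Z=4, X=1) weight 1/648
  (Y=0, W=1, U=2, V=1, Z=4, X=1) weight 1/324
  (Y=0, W=1, U=3, V=0, Z=3, X=1) weight 1/324
  (Y=0, W=1, U=3, V=0, Z=4, X=0) weight 1/648
  (Y=0, W=1, U=3, V=1, Z=3, X=1) weight 1/162
  (Y=0, W=1, U=3, V=1, Z=4, X=0) weight 1/324
  (Y=1, W=1, U=2, V=0, Z=4, X=1) weight 1/648
  (Y=1, W=1, U=2, V=1, Z=4, X=1) weight 1/324
  … 16 more
Group by Z:
  weight(Z=3) = 1/27
  weight(Z=4) = 1/27
Total weight = 1/27 + 1/27 = 2/27
P(Z=3 | obs) = 1/27 / 2/27 = 1/2
P(Z=4 | obs) = 1/27 / 2/27 = 1/2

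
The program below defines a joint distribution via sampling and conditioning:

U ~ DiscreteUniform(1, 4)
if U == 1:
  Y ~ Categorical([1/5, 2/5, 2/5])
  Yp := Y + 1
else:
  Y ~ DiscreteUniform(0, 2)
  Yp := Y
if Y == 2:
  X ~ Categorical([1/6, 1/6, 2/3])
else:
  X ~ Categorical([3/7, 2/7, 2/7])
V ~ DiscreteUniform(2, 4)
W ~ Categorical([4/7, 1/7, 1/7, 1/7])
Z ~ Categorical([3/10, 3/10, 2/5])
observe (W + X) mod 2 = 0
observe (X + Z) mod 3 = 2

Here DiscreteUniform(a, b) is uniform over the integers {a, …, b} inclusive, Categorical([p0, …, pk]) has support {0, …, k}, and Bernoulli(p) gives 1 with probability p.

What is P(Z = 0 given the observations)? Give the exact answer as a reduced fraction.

Enumerate traces; 216 have nonzero weight after conditioning:
  (U=1, Y=0, X=0, V=2, W=0, Z=2) weight 2/1225
  (U=1, Y=0, X=0, V=2, W=2, Z=2) weight 1/2450
  (U=1, Y=0, X=0, V=3, W=0, Z=2) weight 2/1225
  (U=1, Y=0, X=0, V=3, W=2, Z=2) weight 1/2450
  (U=1, Y=0, X=0, V=4, W=0, Z=2) weight 2/1225
  (U=1, Y=0, X=0, V=4, W=2, Z=2) weight 1/2450
  (U=1, Y=0, X=1, V=2, W=1, Z=1) weight 1/4900
  (U=1, Y=0, X=1, V=2, W=3, Z=1) weight 1/4900
  (U=1, Y=0, X=2, V=2, W=0, Z=0) weight 1/1225
  … 207 more
Group by Z:
  weight(Z=0) = 22/245
  weight(Z=1) = 41/1960
  weight(Z=2) = 283/2940
Total weight = 22/245 + 41/1960 + 283/2940 = 1217/5880
P(Z=0 | obs) = 22/245 / 1217/5880 = 528/1217
P(Z=1 | obs) = 41/1960 / 1217/5880 = 123/1217
P(Z=2 | obs) = 283/2940 / 1217/5880 = 566/1217

P(Z = 0 | obs) = 528/1217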